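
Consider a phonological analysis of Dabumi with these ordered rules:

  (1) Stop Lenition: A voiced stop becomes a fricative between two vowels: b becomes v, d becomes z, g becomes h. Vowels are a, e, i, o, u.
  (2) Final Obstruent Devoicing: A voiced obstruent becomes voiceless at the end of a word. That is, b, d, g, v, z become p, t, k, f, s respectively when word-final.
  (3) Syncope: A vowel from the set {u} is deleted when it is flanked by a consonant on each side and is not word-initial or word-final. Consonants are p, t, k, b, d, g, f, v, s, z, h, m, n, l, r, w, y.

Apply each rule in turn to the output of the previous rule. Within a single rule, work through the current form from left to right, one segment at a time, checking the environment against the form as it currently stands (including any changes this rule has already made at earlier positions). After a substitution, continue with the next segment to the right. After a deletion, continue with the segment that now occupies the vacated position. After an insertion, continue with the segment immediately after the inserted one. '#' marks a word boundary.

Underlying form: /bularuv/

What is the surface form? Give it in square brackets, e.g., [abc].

[blarf]

(1) Stop Lenition: no change — [bularuv]
(2) Final Obstruent Devoicing: [bularuv] → [bularuf]
(3) Syncope: [bularuf] → [blarf]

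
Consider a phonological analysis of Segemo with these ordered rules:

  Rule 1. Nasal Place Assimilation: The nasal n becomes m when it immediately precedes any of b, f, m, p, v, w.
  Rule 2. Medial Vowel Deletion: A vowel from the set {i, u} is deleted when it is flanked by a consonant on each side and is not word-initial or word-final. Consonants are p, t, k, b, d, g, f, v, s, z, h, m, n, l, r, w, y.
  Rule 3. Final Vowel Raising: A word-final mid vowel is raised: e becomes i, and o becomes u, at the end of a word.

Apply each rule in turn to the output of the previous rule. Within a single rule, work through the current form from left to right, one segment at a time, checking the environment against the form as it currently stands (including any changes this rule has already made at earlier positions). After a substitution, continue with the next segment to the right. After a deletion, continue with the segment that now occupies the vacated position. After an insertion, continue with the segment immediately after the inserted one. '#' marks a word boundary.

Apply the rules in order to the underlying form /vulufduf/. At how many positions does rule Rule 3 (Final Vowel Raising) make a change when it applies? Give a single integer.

Rule 1 Nasal Place Assimilation: no change — [vulufduf]
Rule 2 Medial Vowel Deletion: [vulufduf] → [vlfdf]
Rule 3 Final Vowel Raising: no change — [vlfdf]
Rule Rule 3 changed 0 position(s).

0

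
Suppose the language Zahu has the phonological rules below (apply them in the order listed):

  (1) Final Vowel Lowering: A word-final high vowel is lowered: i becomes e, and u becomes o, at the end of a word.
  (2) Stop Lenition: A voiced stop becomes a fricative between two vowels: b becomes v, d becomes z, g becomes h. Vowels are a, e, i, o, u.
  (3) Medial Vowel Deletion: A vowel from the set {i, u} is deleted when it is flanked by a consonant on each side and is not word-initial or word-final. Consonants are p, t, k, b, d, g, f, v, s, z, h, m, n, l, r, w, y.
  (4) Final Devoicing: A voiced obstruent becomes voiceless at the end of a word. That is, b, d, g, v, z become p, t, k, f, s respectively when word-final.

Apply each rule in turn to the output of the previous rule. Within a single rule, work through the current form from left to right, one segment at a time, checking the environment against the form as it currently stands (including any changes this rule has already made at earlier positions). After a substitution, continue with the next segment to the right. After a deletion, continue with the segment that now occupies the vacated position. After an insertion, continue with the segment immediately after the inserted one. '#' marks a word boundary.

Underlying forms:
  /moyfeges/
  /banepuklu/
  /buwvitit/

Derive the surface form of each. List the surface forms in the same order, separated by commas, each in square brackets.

/moyfeges/:
  (1) Final Vowel Lowering: no change — [moyfeges]
  (2) Stop Lenition: [moyfeges] → [moyfehes]
  (3) Medial Vowel Deletion: no change — [moyfehes]
  (4) Final Devoicing: no change — [moyfehes]
/banepuklu/:
  (1) Final Vowel Lowering: [banepuklu] → [banepuklo]
  (2) Stop Lenition: no change — [banepuklo]
  (3) Medial Vowel Deletion: [banepuklo] → [banepklo]
  (4) Final Devoicing: no change — [banepklo]
/buwvitit/:
  (1) Final Vowel Lowering: no change — [buwvitit]
  (2) Stop Lenition: no change — [buwvitit]
  (3) Medial Vowel Deletion: [buwvitit] → [bwvtt]
  (4) Final Devoicing: no change — [bwvtt]

[moyfehes], [banepklo], [bwvtt]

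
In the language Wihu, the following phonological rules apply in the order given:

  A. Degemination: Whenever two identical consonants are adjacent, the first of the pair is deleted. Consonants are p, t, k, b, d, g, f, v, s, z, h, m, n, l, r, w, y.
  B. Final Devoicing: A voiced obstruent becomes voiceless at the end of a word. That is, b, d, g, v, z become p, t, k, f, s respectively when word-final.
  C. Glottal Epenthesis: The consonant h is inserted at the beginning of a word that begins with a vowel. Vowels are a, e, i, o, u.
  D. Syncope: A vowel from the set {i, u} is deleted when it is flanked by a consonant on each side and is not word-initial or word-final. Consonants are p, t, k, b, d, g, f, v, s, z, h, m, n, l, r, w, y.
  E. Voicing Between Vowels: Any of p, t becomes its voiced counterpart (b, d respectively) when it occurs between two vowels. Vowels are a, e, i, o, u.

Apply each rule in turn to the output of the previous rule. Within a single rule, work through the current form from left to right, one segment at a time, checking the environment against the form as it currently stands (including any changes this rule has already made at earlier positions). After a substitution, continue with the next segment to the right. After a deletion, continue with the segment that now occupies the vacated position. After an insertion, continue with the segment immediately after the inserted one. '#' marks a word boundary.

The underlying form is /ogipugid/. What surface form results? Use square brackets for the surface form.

[hogpgt]

A Degemination: no change — [ogipugid]
B Final Devoicing: [ogipugid] → [ogipugit]
C Glottal Epenthesis: [ogipugit] → [hogipugit]
D Syncope: [hogipugit] → [hogpgt]
E Voicing Between Vowels: no change — [hogpgt]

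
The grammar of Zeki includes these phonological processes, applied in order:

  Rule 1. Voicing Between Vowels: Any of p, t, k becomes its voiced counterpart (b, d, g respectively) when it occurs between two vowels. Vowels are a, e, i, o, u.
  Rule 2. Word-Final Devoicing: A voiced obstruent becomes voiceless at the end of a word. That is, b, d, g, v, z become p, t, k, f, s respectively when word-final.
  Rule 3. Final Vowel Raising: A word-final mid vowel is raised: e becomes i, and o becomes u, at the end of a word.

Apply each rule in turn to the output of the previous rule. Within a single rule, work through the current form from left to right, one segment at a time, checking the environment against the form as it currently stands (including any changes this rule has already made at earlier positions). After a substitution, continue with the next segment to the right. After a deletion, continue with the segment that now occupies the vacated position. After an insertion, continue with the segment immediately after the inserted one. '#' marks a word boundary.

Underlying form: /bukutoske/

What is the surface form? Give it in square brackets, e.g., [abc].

Rule 1 Voicing Between Vowels: [bukutoske] → [bugudoske]
Rule 2 Word-Final Devoicing: no change — [bugudoske]
Rule 3 Final Vowel Raising: [bugudoske] → [bugudoski]

[bugudoski]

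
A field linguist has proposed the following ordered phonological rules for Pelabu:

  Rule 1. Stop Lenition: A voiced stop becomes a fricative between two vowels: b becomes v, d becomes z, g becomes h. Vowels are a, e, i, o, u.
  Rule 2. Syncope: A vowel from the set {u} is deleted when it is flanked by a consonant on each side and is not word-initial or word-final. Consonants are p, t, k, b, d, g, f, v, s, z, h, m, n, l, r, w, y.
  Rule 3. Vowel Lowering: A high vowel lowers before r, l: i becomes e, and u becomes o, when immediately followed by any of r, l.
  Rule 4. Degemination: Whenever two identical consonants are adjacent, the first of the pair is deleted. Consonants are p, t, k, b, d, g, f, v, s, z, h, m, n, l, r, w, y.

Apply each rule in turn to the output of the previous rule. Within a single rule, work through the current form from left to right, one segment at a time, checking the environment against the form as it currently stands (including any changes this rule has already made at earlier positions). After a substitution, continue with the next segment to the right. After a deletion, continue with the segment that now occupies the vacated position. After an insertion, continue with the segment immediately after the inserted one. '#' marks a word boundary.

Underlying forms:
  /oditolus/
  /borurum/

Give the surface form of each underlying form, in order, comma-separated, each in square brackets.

[ozitols], [borm]

/oditolus/:
  Rule 1 Stop Lenition: [oditolus] → [ozitolus]
  Rule 2 Syncope: [ozitolus] → [ozitols]
  Rule 3 Vowel Lowering: no change — [ozitols]
  Rule 4 Degemination: no change — [ozitols]
/borurum/:
  Rule 1 Stop Lenition: no change — [borurum]
  Rule 2 Syncope: [borurum] → [borrm]
  Rule 3 Vowel Lowering: no change — [borrm]
  Rule 4 Degemination: [borrm] → [borm]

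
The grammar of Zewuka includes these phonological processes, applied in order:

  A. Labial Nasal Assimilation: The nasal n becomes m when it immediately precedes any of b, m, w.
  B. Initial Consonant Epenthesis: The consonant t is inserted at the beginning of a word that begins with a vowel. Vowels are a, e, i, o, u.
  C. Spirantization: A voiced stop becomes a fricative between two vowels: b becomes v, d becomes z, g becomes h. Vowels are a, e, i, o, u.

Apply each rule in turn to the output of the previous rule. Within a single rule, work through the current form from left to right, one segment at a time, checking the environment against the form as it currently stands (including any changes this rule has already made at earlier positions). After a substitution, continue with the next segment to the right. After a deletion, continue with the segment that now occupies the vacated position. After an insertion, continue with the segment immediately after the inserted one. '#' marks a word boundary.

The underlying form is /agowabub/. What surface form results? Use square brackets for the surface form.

[tahowavub]

A Labial Nasal Assimilation: no change — [agowabub]
B Initial Consonant Epenthesis: [agowabub] → [tagowabub]
C Spirantization: [tagowabub] → [tahowavub]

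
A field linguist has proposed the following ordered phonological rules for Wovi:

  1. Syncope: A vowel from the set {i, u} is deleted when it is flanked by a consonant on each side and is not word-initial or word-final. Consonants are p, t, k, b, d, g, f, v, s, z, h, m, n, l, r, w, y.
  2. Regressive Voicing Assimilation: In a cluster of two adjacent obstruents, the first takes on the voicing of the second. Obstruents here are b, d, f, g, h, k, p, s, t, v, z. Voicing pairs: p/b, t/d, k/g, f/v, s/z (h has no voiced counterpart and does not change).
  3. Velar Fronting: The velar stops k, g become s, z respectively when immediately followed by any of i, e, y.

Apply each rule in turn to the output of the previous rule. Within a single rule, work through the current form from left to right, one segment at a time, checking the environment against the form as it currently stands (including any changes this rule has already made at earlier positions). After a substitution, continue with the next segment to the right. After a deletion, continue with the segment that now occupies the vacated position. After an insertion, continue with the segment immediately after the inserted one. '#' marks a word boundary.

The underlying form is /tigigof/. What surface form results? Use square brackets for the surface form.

1 Syncope: [tigigof] → [tggof]
2 Regressive Voicing Assimilation: [tggof] → [dggof]
3 Velar Fronting: no change — [dggof]

[dggof]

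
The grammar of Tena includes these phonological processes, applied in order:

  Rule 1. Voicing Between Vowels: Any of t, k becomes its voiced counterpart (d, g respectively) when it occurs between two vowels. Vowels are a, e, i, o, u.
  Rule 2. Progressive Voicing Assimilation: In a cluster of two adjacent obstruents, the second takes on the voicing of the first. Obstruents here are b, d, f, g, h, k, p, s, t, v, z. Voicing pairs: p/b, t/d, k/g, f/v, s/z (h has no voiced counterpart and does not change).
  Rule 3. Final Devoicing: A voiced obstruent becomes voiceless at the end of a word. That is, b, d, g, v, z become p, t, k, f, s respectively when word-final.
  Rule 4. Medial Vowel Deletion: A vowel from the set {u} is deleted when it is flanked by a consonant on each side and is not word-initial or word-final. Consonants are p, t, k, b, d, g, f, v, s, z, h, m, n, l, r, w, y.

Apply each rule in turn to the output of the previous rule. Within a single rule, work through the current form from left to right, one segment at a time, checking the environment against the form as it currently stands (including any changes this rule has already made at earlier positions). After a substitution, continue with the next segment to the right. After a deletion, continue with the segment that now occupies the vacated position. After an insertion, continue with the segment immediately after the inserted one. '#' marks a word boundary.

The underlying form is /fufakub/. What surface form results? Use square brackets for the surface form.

[ffagp]

Rule 1 Voicing Between Vowels: [fufakub] → [fufagub]
Rule 2 Progressive Voicing Assimilation: no change — [fufagub]
Rule 3 Final Devoicing: [fufagub] → [fufagup]
Rule 4 Medial Vowel Deletion: [fufagup] → [ffagp]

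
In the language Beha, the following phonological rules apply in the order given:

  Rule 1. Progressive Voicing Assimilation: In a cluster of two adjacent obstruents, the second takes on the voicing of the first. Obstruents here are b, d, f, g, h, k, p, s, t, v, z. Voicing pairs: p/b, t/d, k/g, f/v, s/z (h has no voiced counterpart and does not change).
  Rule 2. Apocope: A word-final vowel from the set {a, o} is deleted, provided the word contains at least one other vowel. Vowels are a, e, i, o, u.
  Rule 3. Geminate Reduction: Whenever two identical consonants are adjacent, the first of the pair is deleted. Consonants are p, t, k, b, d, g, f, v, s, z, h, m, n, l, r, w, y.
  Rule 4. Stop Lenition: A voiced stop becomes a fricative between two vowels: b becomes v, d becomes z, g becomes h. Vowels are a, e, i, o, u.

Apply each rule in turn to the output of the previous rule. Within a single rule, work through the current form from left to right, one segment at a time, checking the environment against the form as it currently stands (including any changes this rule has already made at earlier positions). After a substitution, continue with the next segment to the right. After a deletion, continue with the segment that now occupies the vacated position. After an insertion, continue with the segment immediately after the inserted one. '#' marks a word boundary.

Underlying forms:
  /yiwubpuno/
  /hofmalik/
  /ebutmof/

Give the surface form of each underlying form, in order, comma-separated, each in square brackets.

/yiwubpuno/:
  Rule 1 Progressive Voicing Assimilation: [yiwubpuno] → [yiwubbuno]
  Rule 2 Apocope: [yiwubbuno] → [yiwubbun]
  Rule 3 Geminate Reduction: [yiwubbun] → [yiwubun]
  Rule 4 Stop Lenition: [yiwubun] → [yiwuvun]
/hofmalik/:
  Rule 1 Progressive Voicing Assimilation: no change — [hofmalik]
  Rule 2 Apocope: no change — [hofmalik]
  Rule 3 Geminate Reduction: no change — [hofmalik]
  Rule 4 Stop Lenition: no change — [hofmalik]
/ebutmof/:
  Rule 1 Progressive Voicing Assimilation: no change — [ebutmof]
  Rule 2 Apocope: no change — [ebutmof]
  Rule 3 Geminate Reduction: no change — [ebutmof]
  Rule 4 Stop Lenition: [ebutmof] → [evutmof]

[yiwuvun], [hofmalik], [evutmof]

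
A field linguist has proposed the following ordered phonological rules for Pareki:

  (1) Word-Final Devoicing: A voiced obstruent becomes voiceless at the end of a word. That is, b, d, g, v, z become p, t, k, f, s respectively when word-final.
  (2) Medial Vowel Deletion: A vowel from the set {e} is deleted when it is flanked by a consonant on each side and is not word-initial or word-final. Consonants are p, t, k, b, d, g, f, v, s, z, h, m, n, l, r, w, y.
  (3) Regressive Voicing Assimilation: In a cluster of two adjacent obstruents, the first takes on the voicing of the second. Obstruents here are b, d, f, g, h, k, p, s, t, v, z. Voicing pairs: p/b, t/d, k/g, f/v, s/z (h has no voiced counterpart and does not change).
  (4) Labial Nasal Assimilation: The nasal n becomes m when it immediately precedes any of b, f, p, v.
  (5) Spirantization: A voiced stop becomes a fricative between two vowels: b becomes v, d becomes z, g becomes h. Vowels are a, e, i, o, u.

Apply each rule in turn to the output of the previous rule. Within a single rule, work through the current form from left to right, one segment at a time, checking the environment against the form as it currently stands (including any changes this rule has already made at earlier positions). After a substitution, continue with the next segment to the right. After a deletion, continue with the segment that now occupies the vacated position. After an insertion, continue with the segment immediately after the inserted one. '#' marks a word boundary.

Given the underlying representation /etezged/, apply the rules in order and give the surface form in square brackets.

[edzkt]

(1) Word-Final Devoicing: [etezged] → [etezget]
(2) Medial Vowel Deletion: [etezget] → [etzgt]
(3) Regressive Voicing Assimilation: [etzgt] → [edzkt]
(4) Labial Nasal Assimilation: no change — [edzkt]
(5) Spirantization: no change — [edzkt]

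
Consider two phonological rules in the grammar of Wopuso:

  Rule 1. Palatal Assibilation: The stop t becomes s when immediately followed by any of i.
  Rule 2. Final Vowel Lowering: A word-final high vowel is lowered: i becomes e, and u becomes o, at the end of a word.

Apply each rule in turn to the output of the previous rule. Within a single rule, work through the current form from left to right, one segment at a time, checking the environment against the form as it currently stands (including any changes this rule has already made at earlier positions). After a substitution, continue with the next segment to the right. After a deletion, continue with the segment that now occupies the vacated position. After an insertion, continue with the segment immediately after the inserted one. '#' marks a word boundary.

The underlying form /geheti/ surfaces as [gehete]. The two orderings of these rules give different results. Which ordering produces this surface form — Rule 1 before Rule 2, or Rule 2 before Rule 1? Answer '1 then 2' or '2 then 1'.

2 then 1

Order 1 then 2:
  1 Palatal Assibilation: [geheti] → [gehesi]
  2 Final Vowel Lowering: [gehesi] → [gehese]
  result: [gehese]
Order 2 then 1:
  2 Final Vowel Lowering: [geheti] → [gehete]
  1 Palatal Assibilation: no change — [gehete]
  result: [gehete]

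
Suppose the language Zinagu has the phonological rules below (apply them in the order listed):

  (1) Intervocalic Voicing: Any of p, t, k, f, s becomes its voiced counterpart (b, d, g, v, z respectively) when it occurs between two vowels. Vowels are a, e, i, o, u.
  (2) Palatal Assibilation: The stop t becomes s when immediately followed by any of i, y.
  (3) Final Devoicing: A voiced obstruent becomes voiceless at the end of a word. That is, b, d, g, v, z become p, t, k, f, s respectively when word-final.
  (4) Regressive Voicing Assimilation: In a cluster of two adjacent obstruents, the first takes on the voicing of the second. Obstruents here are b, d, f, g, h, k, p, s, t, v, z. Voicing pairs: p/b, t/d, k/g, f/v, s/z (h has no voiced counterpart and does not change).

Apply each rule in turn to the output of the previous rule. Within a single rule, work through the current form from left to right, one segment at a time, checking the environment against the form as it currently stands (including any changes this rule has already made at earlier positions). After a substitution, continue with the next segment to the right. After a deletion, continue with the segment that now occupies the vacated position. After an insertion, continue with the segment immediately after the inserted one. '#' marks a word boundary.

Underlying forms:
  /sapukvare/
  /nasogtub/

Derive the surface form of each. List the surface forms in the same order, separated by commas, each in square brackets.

[sabugvare], [nazoktup]

/sapukvare/:
  (1) Intervocalic Voicing: [sapukvare] → [sabukvare]
  (2) Palatal Assibilation: no change — [sabukvare]
  (3) Final Devoicing: no change — [sabukvare]
  (4) Regressive Voicing Assimilation: [sabukvare] → [sabugvare]
/nasogtub/:
  (1) Intervocalic Voicing: [nasogtub] → [nazogtub]
  (2) Palatal Assibilation: no change — [nazogtub]
  (3) Final Devoicing: [nazogtub] → [nazogtup]
  (4) Regressive Voicing Assimilation: [nazogtup] → [nazoktup]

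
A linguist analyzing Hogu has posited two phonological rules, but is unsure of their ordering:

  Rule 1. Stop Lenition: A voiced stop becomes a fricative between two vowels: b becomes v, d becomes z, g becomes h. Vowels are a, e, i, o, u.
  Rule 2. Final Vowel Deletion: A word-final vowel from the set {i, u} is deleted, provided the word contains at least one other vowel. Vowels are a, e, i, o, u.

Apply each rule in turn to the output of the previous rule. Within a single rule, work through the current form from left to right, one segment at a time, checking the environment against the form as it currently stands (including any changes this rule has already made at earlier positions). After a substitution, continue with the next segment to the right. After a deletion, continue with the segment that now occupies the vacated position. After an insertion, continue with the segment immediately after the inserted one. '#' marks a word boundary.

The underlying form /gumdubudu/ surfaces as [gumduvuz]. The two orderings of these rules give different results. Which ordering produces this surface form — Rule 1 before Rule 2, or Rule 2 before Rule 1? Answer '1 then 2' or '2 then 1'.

1 then 2

Order 1 then 2:
  1 Stop Lenition: [gumdubudu] → [gumduvuzu]
  2 Final Vowel Deletion: [gumduvuzu] → [gumduvuz]
  result: [gumduvuz]
Order 2 then 1:
  2 Final Vowel Deletion: [gumdubudu] → [gumdubud]
  1 Stop Lenition: [gumdubud] → [gumduvud]
  result: [gumduvud]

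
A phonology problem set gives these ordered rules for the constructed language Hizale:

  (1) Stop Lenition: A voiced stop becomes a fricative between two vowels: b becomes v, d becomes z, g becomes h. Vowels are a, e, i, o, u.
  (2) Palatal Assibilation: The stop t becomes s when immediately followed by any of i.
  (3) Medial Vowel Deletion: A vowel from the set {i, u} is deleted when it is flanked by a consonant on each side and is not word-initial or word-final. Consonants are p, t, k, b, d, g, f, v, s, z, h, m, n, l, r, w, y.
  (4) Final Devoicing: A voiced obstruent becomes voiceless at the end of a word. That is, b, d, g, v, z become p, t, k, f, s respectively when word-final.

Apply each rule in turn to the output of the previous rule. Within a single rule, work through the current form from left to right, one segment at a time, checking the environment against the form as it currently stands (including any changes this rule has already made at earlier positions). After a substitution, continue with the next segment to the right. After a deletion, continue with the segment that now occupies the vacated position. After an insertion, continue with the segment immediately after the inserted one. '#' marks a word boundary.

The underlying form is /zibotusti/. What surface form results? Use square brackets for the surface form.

[zvotssi]

(1) Stop Lenition: [zibotusti] → [zivotusti]
(2) Palatal Assibilation: [zivotusti] → [zivotussi]
(3) Medial Vowel Deletion: [zivotussi] → [zvotssi]
(4) Final Devoicing: no change — [zvotssi]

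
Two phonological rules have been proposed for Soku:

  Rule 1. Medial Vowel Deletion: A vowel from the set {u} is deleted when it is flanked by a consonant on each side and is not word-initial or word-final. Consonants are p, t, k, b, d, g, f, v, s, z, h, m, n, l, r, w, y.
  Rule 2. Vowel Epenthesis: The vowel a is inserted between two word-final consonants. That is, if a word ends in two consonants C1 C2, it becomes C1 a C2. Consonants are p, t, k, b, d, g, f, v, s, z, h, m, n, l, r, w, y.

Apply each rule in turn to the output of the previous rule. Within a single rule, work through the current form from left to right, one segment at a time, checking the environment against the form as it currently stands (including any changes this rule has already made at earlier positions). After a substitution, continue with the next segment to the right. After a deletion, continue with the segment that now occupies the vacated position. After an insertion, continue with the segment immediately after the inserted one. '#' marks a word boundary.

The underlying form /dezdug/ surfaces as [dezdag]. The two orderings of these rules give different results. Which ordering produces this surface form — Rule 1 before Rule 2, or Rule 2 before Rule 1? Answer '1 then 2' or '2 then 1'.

Order 1 then 2:
  1 Medial Vowel Deletion: [dezdug] → [dezdg]
  2 Vowel Epenthesis: [dezdg] → [dezdag]
  result: [dezdag]
Order 2 then 1:
  2 Vowel Epenthesis: no change — [dezdug]
  1 Medial Vowel Deletion: [dezdug] → [dezdg]
  result: [dezdg]

1 then 2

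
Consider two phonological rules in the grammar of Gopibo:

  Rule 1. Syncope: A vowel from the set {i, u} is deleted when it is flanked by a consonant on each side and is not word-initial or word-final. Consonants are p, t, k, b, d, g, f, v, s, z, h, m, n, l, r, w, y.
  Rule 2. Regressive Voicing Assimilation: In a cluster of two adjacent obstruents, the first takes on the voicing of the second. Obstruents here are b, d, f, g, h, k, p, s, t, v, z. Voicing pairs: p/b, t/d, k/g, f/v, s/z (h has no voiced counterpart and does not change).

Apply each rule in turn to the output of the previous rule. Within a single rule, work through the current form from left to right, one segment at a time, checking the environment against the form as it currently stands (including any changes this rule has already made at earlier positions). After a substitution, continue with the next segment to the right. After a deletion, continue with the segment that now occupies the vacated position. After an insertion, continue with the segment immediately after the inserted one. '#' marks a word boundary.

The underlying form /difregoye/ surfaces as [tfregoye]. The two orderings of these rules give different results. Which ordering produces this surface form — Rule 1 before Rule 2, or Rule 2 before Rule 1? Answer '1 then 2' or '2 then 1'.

Order 1 then 2:
  1 Syncope: [difregoye] → [dfregoye]
  2 Regressive Voicing Assimilation: [dfregoye] → [tfregoye]
  result: [tfregoye]
Order 2 then 1:
  2 Regressive Voicing Assimilation: no change — [difregoye]
  1 Syncope: [difregoye] → [dfregoye]
  result: [dfregoye]

1 then 2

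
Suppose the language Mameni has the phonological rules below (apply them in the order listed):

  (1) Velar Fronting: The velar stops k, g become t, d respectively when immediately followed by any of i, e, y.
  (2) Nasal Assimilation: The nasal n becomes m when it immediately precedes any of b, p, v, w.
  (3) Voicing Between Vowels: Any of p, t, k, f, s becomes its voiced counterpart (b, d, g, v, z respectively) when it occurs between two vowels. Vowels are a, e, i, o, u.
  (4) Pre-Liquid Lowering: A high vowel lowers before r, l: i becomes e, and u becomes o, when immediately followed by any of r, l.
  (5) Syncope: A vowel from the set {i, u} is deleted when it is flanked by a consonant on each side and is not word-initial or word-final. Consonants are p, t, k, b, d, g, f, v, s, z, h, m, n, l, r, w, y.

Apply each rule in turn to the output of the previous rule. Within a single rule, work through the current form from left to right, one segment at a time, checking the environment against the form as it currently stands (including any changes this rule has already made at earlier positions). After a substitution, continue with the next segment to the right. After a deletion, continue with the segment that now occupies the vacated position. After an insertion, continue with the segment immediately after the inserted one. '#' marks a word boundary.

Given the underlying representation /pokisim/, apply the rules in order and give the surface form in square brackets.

[podzm]

(1) Velar Fronting: [pokisim] → [potisim]
(2) Nasal Assimilation: no change — [potisim]
(3) Voicing Between Vowels: [potisim] → [podizim]
(4) Pre-Liquid Lowering: no change — [podizim]
(5) Syncope: [podizim] → [podzm]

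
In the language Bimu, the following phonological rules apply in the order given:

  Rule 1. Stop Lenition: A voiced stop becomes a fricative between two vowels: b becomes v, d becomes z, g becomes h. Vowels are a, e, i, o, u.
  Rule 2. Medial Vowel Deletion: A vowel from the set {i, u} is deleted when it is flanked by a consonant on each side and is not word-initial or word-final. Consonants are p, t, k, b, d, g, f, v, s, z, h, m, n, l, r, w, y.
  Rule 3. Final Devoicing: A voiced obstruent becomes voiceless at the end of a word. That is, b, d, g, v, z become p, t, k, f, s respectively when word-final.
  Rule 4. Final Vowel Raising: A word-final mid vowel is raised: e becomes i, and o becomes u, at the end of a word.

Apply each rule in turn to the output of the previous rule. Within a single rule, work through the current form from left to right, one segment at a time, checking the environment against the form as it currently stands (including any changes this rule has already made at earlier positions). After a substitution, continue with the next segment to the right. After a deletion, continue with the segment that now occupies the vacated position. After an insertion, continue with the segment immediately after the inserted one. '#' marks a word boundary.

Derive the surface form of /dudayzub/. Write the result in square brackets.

Rule 1 Stop Lenition: [dudayzub] → [duzayzub]
Rule 2 Medial Vowel Deletion: [duzayzub] → [dzayzb]
Rule 3 Final Devoicing: [dzayzb] → [dzayzp]
Rule 4 Final Vowel Raising: no change — [dzayzp]

[dzayzp]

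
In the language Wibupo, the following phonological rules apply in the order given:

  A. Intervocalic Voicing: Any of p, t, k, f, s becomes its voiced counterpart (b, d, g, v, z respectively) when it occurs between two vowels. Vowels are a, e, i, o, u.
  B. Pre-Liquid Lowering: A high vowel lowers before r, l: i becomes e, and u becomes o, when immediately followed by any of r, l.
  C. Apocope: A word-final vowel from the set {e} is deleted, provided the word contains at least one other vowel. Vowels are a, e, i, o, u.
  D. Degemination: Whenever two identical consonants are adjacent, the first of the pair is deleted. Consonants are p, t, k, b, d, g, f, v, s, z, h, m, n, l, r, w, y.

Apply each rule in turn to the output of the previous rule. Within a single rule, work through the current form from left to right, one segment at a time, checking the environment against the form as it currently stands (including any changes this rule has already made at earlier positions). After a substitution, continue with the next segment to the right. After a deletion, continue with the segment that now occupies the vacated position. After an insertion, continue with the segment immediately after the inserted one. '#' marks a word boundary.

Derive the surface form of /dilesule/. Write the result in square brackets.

A Intervocalic Voicing: [dilesule] → [dilezule]
B Pre-Liquid Lowering: [dilezule] → [delezole]
C Apocope: [delezole] → [delezol]
D Degemination: no change — [delezol]

[delezol]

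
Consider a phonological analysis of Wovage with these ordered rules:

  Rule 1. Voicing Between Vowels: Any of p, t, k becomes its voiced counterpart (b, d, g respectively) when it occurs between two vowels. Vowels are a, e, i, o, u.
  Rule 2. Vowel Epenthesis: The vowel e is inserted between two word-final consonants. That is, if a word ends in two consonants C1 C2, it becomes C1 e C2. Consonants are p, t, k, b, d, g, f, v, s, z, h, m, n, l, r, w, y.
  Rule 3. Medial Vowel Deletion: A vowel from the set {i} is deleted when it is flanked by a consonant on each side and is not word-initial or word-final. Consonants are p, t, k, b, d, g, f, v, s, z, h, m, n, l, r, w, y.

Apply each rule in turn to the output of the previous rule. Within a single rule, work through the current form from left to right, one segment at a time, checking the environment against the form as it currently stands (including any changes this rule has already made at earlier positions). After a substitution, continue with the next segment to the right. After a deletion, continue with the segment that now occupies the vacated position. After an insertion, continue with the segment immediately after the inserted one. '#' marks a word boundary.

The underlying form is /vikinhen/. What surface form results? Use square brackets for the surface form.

[vgnhen]

Rule 1 Voicing Between Vowels: [vikinhen] → [viginhen]
Rule 2 Vowel Epenthesis: no change — [viginhen]
Rule 3 Medial Vowel Deletion: [viginhen] → [vgnhen]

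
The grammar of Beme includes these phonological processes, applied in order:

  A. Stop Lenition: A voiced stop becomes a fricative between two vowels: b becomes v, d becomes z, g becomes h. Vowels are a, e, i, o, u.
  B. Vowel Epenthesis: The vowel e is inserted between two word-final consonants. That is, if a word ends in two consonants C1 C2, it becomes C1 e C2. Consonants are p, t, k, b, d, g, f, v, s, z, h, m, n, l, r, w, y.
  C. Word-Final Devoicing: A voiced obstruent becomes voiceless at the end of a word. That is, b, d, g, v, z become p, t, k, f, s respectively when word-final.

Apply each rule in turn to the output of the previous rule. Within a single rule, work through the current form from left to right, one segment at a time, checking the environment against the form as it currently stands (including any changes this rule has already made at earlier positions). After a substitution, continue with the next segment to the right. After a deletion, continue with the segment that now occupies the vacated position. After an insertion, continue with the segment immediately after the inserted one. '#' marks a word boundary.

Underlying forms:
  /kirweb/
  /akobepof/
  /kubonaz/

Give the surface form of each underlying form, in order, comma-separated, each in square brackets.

[kirwep], [akovepof], [kuvonas]

/kirweb/:
  A Stop Lenition: no change — [kirweb]
  B Vowel Epenthesis: no change — [kirweb]
  C Word-Final Devoicing: [kirweb] → [kirwep]
/akobepof/:
  A Stop Lenition: [akobepof] → [akovepof]
  B Vowel Epenthesis: no change — [akovepof]
  C Word-Final Devoicing: no change — [akovepof]
/kubonaz/:
  A Stop Lenition: [kubonaz] → [kuvonaz]
  B Vowel Epenthesis: no change — [kuvonaz]
  C Word-Final Devoicing: [kuvonaz] → [kuvonas]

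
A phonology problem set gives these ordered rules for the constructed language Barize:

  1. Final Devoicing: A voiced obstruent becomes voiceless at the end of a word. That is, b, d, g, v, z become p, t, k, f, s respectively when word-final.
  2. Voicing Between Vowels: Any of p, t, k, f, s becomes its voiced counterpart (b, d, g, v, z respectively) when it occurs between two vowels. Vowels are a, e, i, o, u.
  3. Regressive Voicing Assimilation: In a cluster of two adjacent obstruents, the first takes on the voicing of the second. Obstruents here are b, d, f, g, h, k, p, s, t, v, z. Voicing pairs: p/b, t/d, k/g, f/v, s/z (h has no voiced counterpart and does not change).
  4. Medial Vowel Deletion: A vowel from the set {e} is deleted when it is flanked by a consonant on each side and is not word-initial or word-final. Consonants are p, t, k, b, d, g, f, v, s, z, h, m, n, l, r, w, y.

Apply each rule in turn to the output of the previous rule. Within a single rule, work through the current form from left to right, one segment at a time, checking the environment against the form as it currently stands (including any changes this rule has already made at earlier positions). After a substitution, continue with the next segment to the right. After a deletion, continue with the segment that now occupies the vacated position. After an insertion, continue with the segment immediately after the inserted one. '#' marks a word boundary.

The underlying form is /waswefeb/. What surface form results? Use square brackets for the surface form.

1 Final Devoicing: [waswefeb] → [waswefep]
2 Voicing Between Vowels: [waswefep] → [waswevep]
3 Regressive Voicing Assimilation: no change — [waswevep]
4 Medial Vowel Deletion: [waswevep] → [waswvp]

[waswvp]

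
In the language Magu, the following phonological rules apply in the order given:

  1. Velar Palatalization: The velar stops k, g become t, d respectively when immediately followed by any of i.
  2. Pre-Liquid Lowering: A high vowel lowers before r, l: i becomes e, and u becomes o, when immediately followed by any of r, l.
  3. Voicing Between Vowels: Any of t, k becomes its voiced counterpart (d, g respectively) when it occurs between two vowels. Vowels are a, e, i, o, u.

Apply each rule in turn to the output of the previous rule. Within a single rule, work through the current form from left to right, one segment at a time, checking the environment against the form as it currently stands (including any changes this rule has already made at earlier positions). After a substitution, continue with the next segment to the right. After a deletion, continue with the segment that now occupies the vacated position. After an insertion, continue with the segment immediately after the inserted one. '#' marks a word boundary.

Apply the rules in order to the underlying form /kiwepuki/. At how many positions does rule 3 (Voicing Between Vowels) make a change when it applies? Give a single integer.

1 Velar Palatalization: [kiwepuki] → [tiweputi]
2 Pre-Liquid Lowering: no change — [tiweputi]
3 Voicing Between Vowels: [tiweputi] → [tiwepudi]
Rule 3 changed 1 position(s).

1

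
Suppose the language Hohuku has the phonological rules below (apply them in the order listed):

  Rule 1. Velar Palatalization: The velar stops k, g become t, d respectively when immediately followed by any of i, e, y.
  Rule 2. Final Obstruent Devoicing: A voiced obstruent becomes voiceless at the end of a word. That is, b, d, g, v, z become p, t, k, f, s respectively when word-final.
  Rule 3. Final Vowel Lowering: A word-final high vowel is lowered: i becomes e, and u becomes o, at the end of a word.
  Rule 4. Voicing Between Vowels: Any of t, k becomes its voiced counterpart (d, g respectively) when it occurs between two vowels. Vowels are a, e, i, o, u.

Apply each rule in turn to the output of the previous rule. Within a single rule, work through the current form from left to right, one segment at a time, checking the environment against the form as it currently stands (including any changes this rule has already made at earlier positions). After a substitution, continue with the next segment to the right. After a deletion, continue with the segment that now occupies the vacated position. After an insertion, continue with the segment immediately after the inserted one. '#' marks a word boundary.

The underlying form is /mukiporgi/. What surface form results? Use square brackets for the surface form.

[mudiporde]

Rule 1 Velar Palatalization: [mukiporgi] → [mutipordi]
Rule 2 Final Obstruent Devoicing: no change — [mutipordi]
Rule 3 Final Vowel Lowering: [mutipordi] → [mutiporde]
Rule 4 Voicing Between Vowels: [mutiporde] → [mudiporde]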